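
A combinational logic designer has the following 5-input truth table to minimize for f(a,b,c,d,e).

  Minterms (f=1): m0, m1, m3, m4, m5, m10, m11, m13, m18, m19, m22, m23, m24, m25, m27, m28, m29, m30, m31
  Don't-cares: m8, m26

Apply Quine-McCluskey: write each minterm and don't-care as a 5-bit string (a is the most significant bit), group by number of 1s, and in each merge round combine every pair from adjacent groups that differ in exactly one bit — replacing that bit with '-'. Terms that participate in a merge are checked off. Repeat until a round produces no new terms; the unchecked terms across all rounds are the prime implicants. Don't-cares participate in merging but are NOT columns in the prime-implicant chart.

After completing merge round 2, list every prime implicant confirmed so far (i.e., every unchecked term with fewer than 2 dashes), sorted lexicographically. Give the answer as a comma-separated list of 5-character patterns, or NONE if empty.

-1101, 0-000, 0-101, 000-1

[col 0] 00000*, 00001*, 00011*, 00100*, 00101*, 01000*, 01010*, 01011*, 01101*, 10010*, 10011*, 10110*, 10111*, 11000*, 11001*, 11010*, 11011*, 11100*, 11101*, 11110*, 11111*
[col 1] -0011*, -1000*, -1010*, -1011*, -1101, 0-000, 0-011*, 0-101, 00-00*, 00-01*, 000-1, 0000-*, 0010-*, 010-0*, 0101-*, 1-010*, 1-011*, 1-110*, 1-111*, 10-10*, 10-11*, 1001-*, 1011-*, 11-00*, 11-01*, 11-10*, 11-11*, 110-0*, 110-1*, 1100-*, 1101-*, 111-0*, 111-1*, 1110-*, 1111-*
[col 2] --011, -10-0, -101-, 00-0-, 1--10*, 1--11*, 1-01-*, 1-11-*, 10-1-*, 11--0*, 11--1*, 11-0-*, 11-1-*, 110--*, 111--*
[col 3] 1--1-, 11---
Prime implicants: --011, -10-0, -101-, -1101, 0-000, 0-101, 00-0-, 000-1, 1--1-, 11---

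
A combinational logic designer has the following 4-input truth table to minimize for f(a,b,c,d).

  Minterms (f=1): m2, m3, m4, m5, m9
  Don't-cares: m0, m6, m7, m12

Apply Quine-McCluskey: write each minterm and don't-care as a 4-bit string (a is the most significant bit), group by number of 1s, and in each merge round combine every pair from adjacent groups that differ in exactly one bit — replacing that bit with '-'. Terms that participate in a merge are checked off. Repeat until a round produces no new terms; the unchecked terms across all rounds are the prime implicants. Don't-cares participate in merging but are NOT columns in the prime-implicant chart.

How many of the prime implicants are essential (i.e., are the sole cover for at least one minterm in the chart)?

size-2^0 implicants → 0000(✓)  0010(✓)  0011(✓)  0100(✓)  0101(✓)  0110(✓)  0111(✓)  1001  1100(✓)
size-2^1 implicants → -100  0-00(✓)  0-10(✓)  0-11(✓)  00-0(✓)  001-(✓)  01-0(✓)  01-1(✓)  010-(✓)  011-(✓)
size-2^2 implicants → 0--0  0-1-  01--
Unchecked terms (primes): -100, 0--0, 0-1-, 01--, 1001
Minterm coverage:
  m2 ⊆ 0--0,0-1-
  m3 ⊆ 0-1- [E]
  m4 ⊆ -100,0--0,01--
  m5 ⊆ 01-- [E]
  m9 ⊆ 1001 [E]
E = {0-1-, 01--, 1001}

3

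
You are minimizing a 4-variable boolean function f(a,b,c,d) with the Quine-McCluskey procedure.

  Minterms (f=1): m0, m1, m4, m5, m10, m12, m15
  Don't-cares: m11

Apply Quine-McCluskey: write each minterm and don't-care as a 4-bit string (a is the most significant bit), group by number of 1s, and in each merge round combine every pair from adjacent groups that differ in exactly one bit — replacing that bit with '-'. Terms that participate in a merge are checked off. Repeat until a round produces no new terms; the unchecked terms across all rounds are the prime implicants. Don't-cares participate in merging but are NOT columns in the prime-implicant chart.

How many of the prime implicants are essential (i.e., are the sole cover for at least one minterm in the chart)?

4

Round 0: 0000✓ 0001✓ 0100✓ 0101✓ 1010✓ 1011✓ 1100✓ 1111✓
Round 1: -100 0-00✓ 0-01✓ 000-✓ 010-✓ 1-11 101-
Round 2: 0-0-
PIs = {-100, 0-0-, 1-11, 101-}
Coverage chart:
  m0: 0-0- ←essential
  m1: 0-0- ←essential
  m4: -100,0-0-
  m5: 0-0- ←essential
  m10: 101- ←essential
  m12: -100 ←essential
  m15: 1-11 ←essential
Essential: -100, 0-0-, 1-11, 101-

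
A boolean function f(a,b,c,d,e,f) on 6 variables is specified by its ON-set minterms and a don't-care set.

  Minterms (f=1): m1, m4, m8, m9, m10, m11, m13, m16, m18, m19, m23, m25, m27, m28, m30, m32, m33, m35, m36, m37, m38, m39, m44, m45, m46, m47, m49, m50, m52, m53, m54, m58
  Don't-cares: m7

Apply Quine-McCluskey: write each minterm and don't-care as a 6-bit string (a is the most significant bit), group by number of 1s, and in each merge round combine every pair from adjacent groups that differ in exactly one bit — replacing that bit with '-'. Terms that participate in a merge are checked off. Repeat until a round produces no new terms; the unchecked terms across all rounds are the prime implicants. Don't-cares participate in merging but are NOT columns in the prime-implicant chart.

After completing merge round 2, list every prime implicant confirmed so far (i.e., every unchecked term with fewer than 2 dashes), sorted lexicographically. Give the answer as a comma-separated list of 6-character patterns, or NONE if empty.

[col 0] 000001*, 000100*, 000111*, 001000*, 001001*, 001010*, 001011*, 001101*, 010000*, 010010*, 010011*, 010111*, 011001*, 011011*, 011100*, 011110*, 100000*, 100001*, 100011*, 100100*, 100101*, 100110*, 100111*, 101100*, 101101*, 101110*, 101111*, 110001*, 110010*, 110100*, 110101*, 110110*, 111010*
[col 1] -00001, -00100, -00111, -01101, -10010, 0-0111, 0-1001*, 0-1011*, 00-001, 001-01, 0010-0*, 0010-1*, 00100-*, 00101-*, 01-011, 010-11, 0100-0, 01001-, 0110-1*, 0111-0, 1-0001*, 1-0100*, 1-0101*, 1-0110*, 10-100*, 10-101*, 10-110*, 10-111*, 100-00*, 100-01*, 100-11*, 1000-1*, 10000-*, 1001-0*, 1001-1*, 10010-*, 10011-*, 1011-0*, 1011-1*, 10110-*, 10111-*, 11-010, 110-01*, 110-10, 1101-0*, 11010-*
[col 2] 0-10-1, 0010--, 1-0-01, 1-01-0, 1-010-, 10-1-0*, 10-1-1*, 10-10-*, 10-11-*, 100--1, 100-0-, 1001--*, 1011--*
[col 3] 10-1--
Prime implicants: -00001, -00100, -00111, -01101, -10010, 0-0111, 0-10-1, 00-001, 001-01, 0010--, 01-011, 010-11, 0100-0, 01001-, 0111-0, 1-0-01, 1-01-0, 1-010-, 10-1--, 100--1, 100-0-, 11-010, 110-10

-00001, -00100, -00111, -01101, -10010, 0-0111, 00-001, 001-01, 01-011, 010-11, 0100-0, 01001-, 0111-0, 11-010, 110-10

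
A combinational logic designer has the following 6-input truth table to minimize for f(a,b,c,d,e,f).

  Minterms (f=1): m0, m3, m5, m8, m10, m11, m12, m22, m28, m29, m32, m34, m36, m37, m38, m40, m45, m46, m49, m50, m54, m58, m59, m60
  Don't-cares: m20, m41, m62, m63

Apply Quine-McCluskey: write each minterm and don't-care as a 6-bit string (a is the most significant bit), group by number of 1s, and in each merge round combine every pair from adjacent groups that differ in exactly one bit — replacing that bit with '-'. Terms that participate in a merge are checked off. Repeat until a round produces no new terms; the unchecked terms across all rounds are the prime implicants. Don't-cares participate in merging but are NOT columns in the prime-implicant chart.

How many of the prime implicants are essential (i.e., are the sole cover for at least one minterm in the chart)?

size-2^0 implicants → 000000(✓)  000011(✓)  000101(✓)  001000(✓)  001010(✓)  001011(✓)  001100(✓)  010100(✓)  010110(✓)  011100(✓)  011101(✓)  100000(✓)  100010(✓)  100100(✓)  100101(✓)  100110(✓)  101000(✓)  101001(✓)  101101(✓)  101110(✓)  110001  110010(✓)  110110(✓)  111010(✓)  111011(✓)  111100(✓)  111110(✓)  111111(✓)
size-2^1 implicants → -00000(✓)  -00101  -01000(✓)  -10110  -11100  0-1100  00-000(✓)  00-011  001-00  0010-0  00101-  01-100  0101-0  01110-  1-0010(✓)  1-0110(✓)  1-1110(✓)  10-000(✓)  10-101  10-110(✓)  100-00(✓)  100-10(✓)  1000-0(✓)  1001-0(✓)  10010-  101-01  10100-  11-010(✓)  11-110(✓)  110-10(✓)  111-10(✓)  111-11(✓)  11101-(✓)  1111-0  11111-(✓)
size-2^2 implicants → -0-000  1--110  1-0-10  100--0  11--10  111-1-
Unchecked terms (primes): -0-000, -00101, -10110, -11100, 0-1100, 00-011, 001-00, 0010-0, 00101-, 01-100, 0101-0, 01110-, 1--110, 1-0-10, 10-101, 100--0, 10010-, 101-01, 10100-, 11--10, 110001, 111-1-, 1111-0
Minterm coverage:
  m0 ⊆ -0-000 [E]
  m3 ⊆ 00-011 [E]
  m5 ⊆ -00101 [E]
  m8 ⊆ -0-000,001-00,0010-0
  m10 ⊆ 0010-0,00101-
  m11 ⊆ 00-011,00101-
  m12 ⊆ 0-1100,001-00
  m22 ⊆ -10110,0101-0
  m28 ⊆ -11100,0-1100,01-100,01110-
  m29 ⊆ 01110- [E]
  m32 ⊆ -0-000,100--0
  m34 ⊆ 1-0-10,100--0
  m36 ⊆ 100--0,10010-
  m37 ⊆ -00101,10-101,10010-
  m38 ⊆ 1--110,1-0-10,100--0
  m40 ⊆ -0-000,10100-
  m45 ⊆ 10-101,101-01
  m46 ⊆ 1--110 [E]
  m49 ⊆ 110001 [E]
  m50 ⊆ 1-0-10,11--10
  m54 ⊆ -10110,1--110,1-0-10,11--10
  m58 ⊆ 11--10,111-1-
  m59 ⊆ 111-1- [E]
  m60 ⊆ -11100,1111-0
E = {-0-000, -00101, 00-011, 01110-, 1--110, 110001, 111-1-}

7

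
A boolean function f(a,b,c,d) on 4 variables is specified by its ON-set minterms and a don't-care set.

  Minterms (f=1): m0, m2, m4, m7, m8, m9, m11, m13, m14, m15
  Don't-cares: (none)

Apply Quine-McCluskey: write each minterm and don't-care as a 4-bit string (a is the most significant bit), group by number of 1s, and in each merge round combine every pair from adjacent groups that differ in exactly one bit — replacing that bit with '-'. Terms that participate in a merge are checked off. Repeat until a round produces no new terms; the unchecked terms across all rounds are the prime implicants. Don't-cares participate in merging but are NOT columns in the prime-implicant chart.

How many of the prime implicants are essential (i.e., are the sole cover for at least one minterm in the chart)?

[col 0] 0000*, 0010*, 0100*, 0111*, 1000*, 1001*, 1011*, 1101*, 1110*, 1111*
[col 1] -000, -111, 0-00, 00-0, 1-01*, 1-11*, 10-1*, 100-, 11-1*, 111-
[col 2] 1--1
Prime implicants: -000, -111, 0-00, 00-0, 1--1, 100-, 111-
PI chart (minterm → PIs covering it):
  0 | -000,0-00,00-0
  2 | 00-0  (sole → essential)
  4 | 0-00  (sole → essential)
  7 | -111  (sole → essential)
  8 | -000,100-
  9 | 1--1,100-
  11 | 1--1  (sole → essential)
  13 | 1--1  (sole → essential)
  14 | 111-  (sole → essential)
  15 | -111,1--1,111-
Essential prime implicants: -111, 0-00, 00-0, 1--1, 111-

5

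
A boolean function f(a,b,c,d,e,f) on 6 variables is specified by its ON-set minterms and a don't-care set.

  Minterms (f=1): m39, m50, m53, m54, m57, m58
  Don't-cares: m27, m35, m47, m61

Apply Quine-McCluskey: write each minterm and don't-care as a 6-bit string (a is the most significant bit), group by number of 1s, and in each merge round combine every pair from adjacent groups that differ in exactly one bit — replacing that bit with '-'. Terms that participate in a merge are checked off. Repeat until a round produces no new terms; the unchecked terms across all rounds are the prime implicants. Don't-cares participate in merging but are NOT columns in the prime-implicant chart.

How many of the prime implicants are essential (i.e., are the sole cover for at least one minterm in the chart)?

[col 0] 011011, 100011*, 100111*, 101111*, 110010*, 110101*, 110110*, 111001*, 111010*, 111101*
[col 1] 10-111, 100-11, 11-010, 11-101, 110-10, 111-01
Prime implicants: 011011, 10-111, 100-11, 11-010, 11-101, 110-10, 111-01
PI chart (minterm → PIs covering it):
  39 | 10-111,100-11
  50 | 11-010,110-10
  53 | 11-101  (sole → essential)
  54 | 110-10  (sole → essential)
  57 | 111-01  (sole → essential)
  58 | 11-010  (sole → essential)
Essential prime implicants: 11-010, 11-101, 110-10, 111-01

4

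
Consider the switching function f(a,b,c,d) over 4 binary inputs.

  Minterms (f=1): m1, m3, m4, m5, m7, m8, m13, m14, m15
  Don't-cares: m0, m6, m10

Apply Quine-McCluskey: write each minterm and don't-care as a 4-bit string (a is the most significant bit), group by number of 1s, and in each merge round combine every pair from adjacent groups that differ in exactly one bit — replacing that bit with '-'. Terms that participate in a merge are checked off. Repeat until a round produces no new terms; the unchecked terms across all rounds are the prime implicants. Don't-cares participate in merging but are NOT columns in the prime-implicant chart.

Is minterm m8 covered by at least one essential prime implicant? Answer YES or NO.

NO

Round 0: 0000✓ 0001✓ 0011✓ 0100✓ 0101✓ 0110✓ 0111✓ 1000✓ 1010✓ 1101✓ 1110✓ 1111✓
Round 1: -000 -101✓ -110✓ -111✓ 0-00✓ 0-01✓ 0-11✓ 00-1✓ 000-✓ 01-0✓ 01-1✓ 010-✓ 011-✓ 1-10 10-0 11-1✓ 111-✓
Round 2: -1-1 -11- 0--1 0-0- 01--
PIs = {-000, -1-1, -11-, 0--1, 0-0-, 01--, 1-10, 10-0}
Coverage chart:
  m1: 0--1,0-0-
  m3: 0--1 ←essential
  m4: 0-0-,01--
  m5: -1-1,0--1,0-0-,01--
  m7: -1-1,-11-,0--1,01--
  m8: -000,10-0
  m13: -1-1 ←essential
  m14: -11-,1-10
  m15: -1-1,-11-
Essential: -1-1, 0--1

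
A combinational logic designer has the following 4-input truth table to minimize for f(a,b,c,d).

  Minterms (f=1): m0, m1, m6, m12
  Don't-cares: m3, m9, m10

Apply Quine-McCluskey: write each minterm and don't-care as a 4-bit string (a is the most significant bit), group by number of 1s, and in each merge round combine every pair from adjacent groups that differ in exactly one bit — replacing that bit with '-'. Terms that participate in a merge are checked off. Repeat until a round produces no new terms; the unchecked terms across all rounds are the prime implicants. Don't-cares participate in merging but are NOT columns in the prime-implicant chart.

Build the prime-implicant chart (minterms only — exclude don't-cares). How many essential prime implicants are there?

Round 0: 0000✓ 0001✓ 0011✓ 0110 1001✓ 1010 1100
Round 1: -001 00-1 000-
PIs = {-001, 00-1, 000-, 0110, 1010, 1100}
Coverage chart:
  m0: 000- ←essential
  m1: -001,00-1,000-
  m6: 0110 ←essential
  m12: 1100 ←essential
Essential: 000-, 0110, 1100

3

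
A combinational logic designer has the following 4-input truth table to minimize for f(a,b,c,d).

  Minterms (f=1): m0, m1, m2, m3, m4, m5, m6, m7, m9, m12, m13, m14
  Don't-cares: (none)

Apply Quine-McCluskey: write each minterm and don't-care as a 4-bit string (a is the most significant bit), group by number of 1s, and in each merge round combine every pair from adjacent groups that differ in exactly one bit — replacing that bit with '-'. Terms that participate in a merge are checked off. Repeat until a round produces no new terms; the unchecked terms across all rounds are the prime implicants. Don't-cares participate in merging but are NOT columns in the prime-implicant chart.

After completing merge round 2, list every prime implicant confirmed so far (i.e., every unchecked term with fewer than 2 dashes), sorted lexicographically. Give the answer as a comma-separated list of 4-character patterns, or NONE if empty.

NONE

size-2^0 implicants → 0000(✓)  0001(✓)  0010(✓)  0011(✓)  0100(✓)  0101(✓)  0110(✓)  0111(✓)  1001(✓)  1100(✓)  1101(✓)  1110(✓)
size-2^1 implicants → -001(✓)  -100(✓)  -101(✓)  -110(✓)  0-00(✓)  0-01(✓)  0-10(✓)  0-11(✓)  00-0(✓)  00-1(✓)  000-(✓)  001-(✓)  01-0(✓)  01-1(✓)  010-(✓)  011-(✓)  1-01(✓)  11-0(✓)  110-(✓)
size-2^2 implicants → --01  -1-0  -10-  0--0(✓)  0--1(✓)  0-0-(✓)  0-1-(✓)  00--(✓)  01--(✓)
size-2^3 implicants → 0---
Unchecked terms (primes): --01, -1-0, -10-, 0---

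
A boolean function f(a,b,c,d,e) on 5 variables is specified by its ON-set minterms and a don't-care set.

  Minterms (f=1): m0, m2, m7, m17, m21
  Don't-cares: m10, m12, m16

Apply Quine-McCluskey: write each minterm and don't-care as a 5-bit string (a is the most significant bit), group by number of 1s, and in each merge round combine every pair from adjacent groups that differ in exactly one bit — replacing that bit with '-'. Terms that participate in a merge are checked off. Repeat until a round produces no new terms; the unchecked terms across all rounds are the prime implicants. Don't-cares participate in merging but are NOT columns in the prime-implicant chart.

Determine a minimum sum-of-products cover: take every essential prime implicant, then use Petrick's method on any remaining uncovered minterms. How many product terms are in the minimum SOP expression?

[col 0] 00000*, 00010*, 00111, 01010*, 01100, 10000*, 10001*, 10101*
[col 1] -0000, 0-010, 000-0, 10-01, 1000-
Prime implicants: -0000, 0-010, 000-0, 00111, 01100, 10-01, 1000-
PI chart (minterm → PIs covering it):
  0 | -0000,000-0
  2 | 0-010,000-0
  7 | 00111  (sole → essential)
  17 | 10-01,1000-
  21 | 10-01  (sole → essential)
Essential prime implicants: 00111, 10-01
Petrick residual → 000-0
Minimum SOP uses 3 PIs: a'b'c'e' + a'b'cde + ab'd'e

3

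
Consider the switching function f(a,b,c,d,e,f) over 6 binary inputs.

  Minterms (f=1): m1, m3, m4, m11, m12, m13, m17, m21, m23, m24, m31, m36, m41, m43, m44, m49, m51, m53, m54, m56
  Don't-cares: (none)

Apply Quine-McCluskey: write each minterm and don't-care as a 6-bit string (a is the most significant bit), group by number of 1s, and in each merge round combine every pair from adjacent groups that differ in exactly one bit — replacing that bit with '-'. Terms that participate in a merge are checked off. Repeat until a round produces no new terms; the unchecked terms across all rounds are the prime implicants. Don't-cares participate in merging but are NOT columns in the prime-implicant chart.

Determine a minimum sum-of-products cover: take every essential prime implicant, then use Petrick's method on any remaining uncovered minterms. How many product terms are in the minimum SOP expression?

[col 0] 000001*, 000011*, 000100*, 001011*, 001100*, 001101*, 010001*, 010101*, 010111*, 011000*, 011111*, 100100*, 101001*, 101011*, 101100*, 110001*, 110011*, 110101*, 110110, 111000*
[col 1] -00100*, -01011, -01100*, -10001*, -10101*, -11000, 0-0001, 00-011, 00-100*, 0000-1, 00110-, 01-111, 010-01*, 0101-1, 10-100*, 1010-1, 110-01*, 1100-1
[col 2] -0-100, -10-01
Prime implicants: -0-100, -01011, -10-01, -11000, 0-0001, 00-011, 0000-1, 00110-, 01-111, 0101-1, 1010-1, 1100-1, 110110
PI chart (minterm → PIs covering it):
  1 | 0-0001,0000-1
  3 | 00-011,0000-1
  4 | -0-100  (sole → essential)
  11 | -01011,00-011
  12 | -0-100,00110-
  13 | 00110-  (sole → essential)
  17 | -10-01,0-0001
  21 | -10-01,0101-1
  23 | 01-111,0101-1
  24 | -11000  (sole → essential)
  31 | 01-111  (sole → essential)
  36 | -0-100  (sole → essential)
  41 | 1010-1  (sole → essential)
  43 | -01011,1010-1
  44 | -0-100  (sole → essential)
  49 | -10-01,1100-1
  51 | 1100-1  (sole → essential)
  53 | -10-01  (sole → essential)
  54 | 110110  (sole → essential)
  56 | -11000  (sole → essential)
Essential prime implicants: -0-100, -10-01, -11000, 00110-, 01-111, 1010-1, 1100-1, 110110
Petrick residual → -01011, 0000-1
Minimum SOP uses 10 PIs: b'de'f' + b'cd'ef + bc'e'f + bcd'e'f' + a'b'c'd'f + a'b'cde' + a'bdef + ab'cd'f + abc'd'f + abc'def'

10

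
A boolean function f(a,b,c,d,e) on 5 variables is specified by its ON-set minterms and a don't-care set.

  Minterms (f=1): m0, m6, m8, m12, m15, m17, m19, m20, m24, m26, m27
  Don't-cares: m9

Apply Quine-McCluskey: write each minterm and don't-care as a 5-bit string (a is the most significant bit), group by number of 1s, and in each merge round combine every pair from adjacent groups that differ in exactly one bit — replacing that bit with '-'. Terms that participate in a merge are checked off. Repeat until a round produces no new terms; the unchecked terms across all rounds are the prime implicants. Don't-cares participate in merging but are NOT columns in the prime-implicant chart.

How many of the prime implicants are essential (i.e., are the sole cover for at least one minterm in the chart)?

6

Round 0: 00000✓ 00110 01000✓ 01001✓ 01100✓ 01111 10001✓ 10011✓ 10100 11000✓ 11010✓ 11011✓
Round 1: -1000 0-000 01-00 0100- 1-011 100-1 110-0 1101-
PIs = {-1000, 0-000, 00110, 01-00, 0100-, 01111, 1-011, 100-1, 10100, 110-0, 1101-}
Coverage chart:
  m0: 0-000 ←essential
  m6: 00110 ←essential
  m8: -1000,0-000,01-00,0100-
  m12: 01-00 ←essential
  m15: 01111 ←essential
  m17: 100-1 ←essential
  m19: 1-011,100-1
  m20: 10100 ←essential
  m24: -1000,110-0
  m26: 110-0,1101-
  m27: 1-011,1101-
Essential: 0-000, 00110, 01-00, 01111, 100-1, 10100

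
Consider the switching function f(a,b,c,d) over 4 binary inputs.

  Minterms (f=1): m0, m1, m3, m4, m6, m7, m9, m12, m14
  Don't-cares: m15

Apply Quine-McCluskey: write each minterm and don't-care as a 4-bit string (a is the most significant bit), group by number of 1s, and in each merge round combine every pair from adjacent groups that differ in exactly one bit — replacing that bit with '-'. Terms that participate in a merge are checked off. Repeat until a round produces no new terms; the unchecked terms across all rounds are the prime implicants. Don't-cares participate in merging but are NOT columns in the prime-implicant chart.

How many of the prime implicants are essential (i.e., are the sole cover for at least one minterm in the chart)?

size-2^0 implicants → 0000(✓)  0001(✓)  0011(✓)  0100(✓)  0110(✓)  0111(✓)  1001(✓)  1100(✓)  1110(✓)  1111(✓)
size-2^1 implicants → -001  -100(✓)  -110(✓)  -111(✓)  0-00  0-11  00-1  000-  01-0(✓)  011-(✓)  11-0(✓)  111-(✓)
size-2^2 implicants → -1-0  -11-
Unchecked terms (primes): -001, -1-0, -11-, 0-00, 0-11, 00-1, 000-
Minterm coverage:
  m0 ⊆ 0-00,000-
  m1 ⊆ -001,00-1,000-
  m3 ⊆ 0-11,00-1
  m4 ⊆ -1-0,0-00
  m6 ⊆ -1-0,-11-
  m7 ⊆ -11-,0-11
  m9 ⊆ -001 [E]
  m12 ⊆ -1-0 [E]
  m14 ⊆ -1-0,-11-
E = {-001, -1-0}

2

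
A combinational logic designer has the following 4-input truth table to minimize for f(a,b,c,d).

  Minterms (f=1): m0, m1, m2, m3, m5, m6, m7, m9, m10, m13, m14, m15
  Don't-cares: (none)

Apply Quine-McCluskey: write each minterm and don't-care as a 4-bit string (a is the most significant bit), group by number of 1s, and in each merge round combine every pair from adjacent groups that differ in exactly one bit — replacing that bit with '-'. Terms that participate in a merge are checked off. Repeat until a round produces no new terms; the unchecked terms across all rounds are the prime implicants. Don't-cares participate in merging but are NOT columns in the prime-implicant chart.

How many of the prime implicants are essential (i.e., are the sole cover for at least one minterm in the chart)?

3

[col 0] 0000*, 0001*, 0010*, 0011*, 0101*, 0110*, 0111*, 1001*, 1010*, 1101*, 1110*, 1111*
[col 1] -001*, -010*, -101*, -110*, -111*, 0-01*, 0-10*, 0-11*, 00-0*, 00-1*, 000-*, 001-*, 01-1*, 011-*, 1-01*, 1-10*, 11-1*, 111-*
[col 2] --01, --10, -1-1, -11-, 0--1, 0-1-, 00--
Prime implicants: --01, --10, -1-1, -11-, 0--1, 0-1-, 00--
PI chart (minterm → PIs covering it):
  0 | 00--  (sole → essential)
  1 | --01,0--1,00--
  2 | --10,0-1-,00--
  3 | 0--1,0-1-,00--
  5 | --01,-1-1,0--1
  6 | --10,-11-,0-1-
  7 | -1-1,-11-,0--1,0-1-
  9 | --01  (sole → essential)
  10 | --10  (sole → essential)
  13 | --01,-1-1
  14 | --10,-11-
  15 | -1-1,-11-
Essential prime implicants: --01, --10, 00--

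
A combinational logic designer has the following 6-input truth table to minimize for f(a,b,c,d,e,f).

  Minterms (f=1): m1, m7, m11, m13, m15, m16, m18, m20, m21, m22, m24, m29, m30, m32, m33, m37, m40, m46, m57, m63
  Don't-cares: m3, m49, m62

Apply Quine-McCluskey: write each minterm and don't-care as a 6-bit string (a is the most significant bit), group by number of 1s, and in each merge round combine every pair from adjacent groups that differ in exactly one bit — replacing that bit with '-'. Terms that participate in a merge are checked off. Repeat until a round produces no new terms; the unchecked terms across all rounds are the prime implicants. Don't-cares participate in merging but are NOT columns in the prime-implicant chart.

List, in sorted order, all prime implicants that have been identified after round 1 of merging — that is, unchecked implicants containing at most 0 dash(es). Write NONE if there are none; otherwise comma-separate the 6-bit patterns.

[col 0] 000001*, 000011*, 000111*, 001011*, 001101*, 001111*, 010000*, 010010*, 010100*, 010101*, 010110*, 011000*, 011101*, 011110*, 100000*, 100001*, 100101*, 101000*, 101110*, 110001*, 111001*, 111110*, 111111*
[col 1] -00001, -11110, 0-1101, 00-011*, 00-111*, 000-11*, 0000-1, 001-11*, 0011-1, 01-000, 01-101, 01-110, 010-00*, 010-10*, 0100-0*, 0101-0*, 01010-, 1-0001, 1-1110, 10-000, 100-01, 10000-, 11-001, 11111-
[col 2] 00--11, 010--0
Prime implicants: -00001, -11110, 0-1101, 00--11, 0000-1, 0011-1, 01-000, 01-101, 01-110, 010--0, 01010-, 1-0001, 1-1110, 10-000, 100-01, 10000-, 11-001, 11111-

NONE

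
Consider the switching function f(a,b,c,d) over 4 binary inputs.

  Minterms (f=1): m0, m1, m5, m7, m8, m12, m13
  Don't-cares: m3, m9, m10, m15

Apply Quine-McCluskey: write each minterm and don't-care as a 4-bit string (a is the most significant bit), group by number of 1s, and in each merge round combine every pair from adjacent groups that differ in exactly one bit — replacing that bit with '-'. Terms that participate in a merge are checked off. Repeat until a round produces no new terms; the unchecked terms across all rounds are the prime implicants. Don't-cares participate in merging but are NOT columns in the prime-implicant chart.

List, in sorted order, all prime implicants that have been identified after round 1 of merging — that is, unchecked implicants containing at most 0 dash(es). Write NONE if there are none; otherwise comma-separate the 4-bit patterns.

NONE

Round 0: 0000✓ 0001✓ 0011✓ 0101✓ 0111✓ 1000✓ 1001✓ 1010✓ 1100✓ 1101✓ 1111✓
Round 1: -000✓ -001✓ -101✓ -111✓ 0-01✓ 0-11✓ 00-1✓ 000-✓ 01-1✓ 1-00✓ 1-01✓ 10-0 100-✓ 11-1✓ 110-✓
Round 2: --01 -00- -1-1 0--1 1-0-
PIs = {--01, -00-, -1-1, 0--1, 1-0-, 10-0}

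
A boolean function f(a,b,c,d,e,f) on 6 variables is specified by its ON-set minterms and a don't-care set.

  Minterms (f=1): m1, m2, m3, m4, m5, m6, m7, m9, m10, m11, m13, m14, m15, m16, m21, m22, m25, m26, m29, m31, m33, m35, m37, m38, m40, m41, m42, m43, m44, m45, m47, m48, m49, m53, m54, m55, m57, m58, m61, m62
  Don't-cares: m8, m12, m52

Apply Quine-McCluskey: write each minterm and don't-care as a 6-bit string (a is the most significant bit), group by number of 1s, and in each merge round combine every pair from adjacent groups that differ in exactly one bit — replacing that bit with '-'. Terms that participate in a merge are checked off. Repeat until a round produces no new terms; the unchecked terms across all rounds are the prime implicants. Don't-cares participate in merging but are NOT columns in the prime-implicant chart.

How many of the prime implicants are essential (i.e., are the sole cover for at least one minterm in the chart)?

size-2^0 implicants → 000001(✓)  000010(✓)  000011(✓)  000100(✓)  000101(✓)  000110(✓)  000111(✓)  001000(✓)  001001(✓)  001010(✓)  001011(✓)  001100(✓)  001101(✓)  001110(✓)  001111(✓)  010000(✓)  010101(✓)  010110(✓)  011001(✓)  011010(✓)  011101(✓)  011111(✓)  100001(✓)  100011(✓)  100101(✓)  100110(✓)  101000(✓)  101001(✓)  101010(✓)  101011(✓)  101100(✓)  101101(✓)  101111(✓)  110000(✓)  110001(✓)  110100(✓)  110101(✓)  110110(✓)  110111(✓)  111001(✓)  111010(✓)  111101(✓)  111110(✓)
size-2^1 implicants → -00001(✓)  -00011(✓)  -00101(✓)  -00110(✓)  -01000(✓)  -01001(✓)  -01010(✓)  -01011(✓)  -01100(✓)  -01101(✓)  -01111(✓)  -10000  -10101(✓)  -10110(✓)  -11001(✓)  -11010(✓)  -11101(✓)  0-0101(✓)  0-0110(✓)  0-1001(✓)  0-1010(✓)  0-1101(✓)  0-1111(✓)  00-001(✓)  00-010(✓)  00-011(✓)  00-100(✓)  00-101(✓)  00-110(✓)  00-111(✓)  000-01(✓)  000-10(✓)  000-11(✓)  0000-1(✓)  00001-(✓)  0001-0(✓)  0001-1(✓)  00010-(✓)  00011-(✓)  001-00(✓)  001-01(✓)  001-10(✓)  001-11(✓)  0010-0(✓)  0010-1(✓)  00100-(✓)  00101-(✓)  0011-0(✓)  0011-1(✓)  00110-(✓)  00111-(✓)  01-101(✓)  011-01(✓)  0111-1(✓)  1-0001(✓)  1-0101(✓)  1-0110(✓)  1-1001(✓)  1-1010(✓)  1-1101(✓)  10-001(✓)  10-011(✓)  10-101(✓)  100-01(✓)  1000-1(✓)  101-00(✓)  101-01(✓)  101-11(✓)  1010-0(✓)  1010-1(✓)  10100-(✓)  10101-(✓)  1011-1(✓)  10110-(✓)  11-001(✓)  11-101(✓)  11-110  110-00(✓)  110-01(✓)  11000-(✓)  1101-0(✓)  1101-1(✓)  11010-(✓)  11011-(✓)  111-01(✓)  111-10
size-2^2 implicants → --0101(✓)  --0110  --1001(✓)  --1010  --1101(✓)  -0-001(✓)  -0-011(✓)  -0-101(✓)  -00-01(✓)  -000-1(✓)  -01-00(✓)  -01-01(✓)  -01-11(✓)  -010-0(✓)  -010-1(✓)  -0100-(✓)  -0101-(✓)  -011-1(✓)  -0110-(✓)  -1-101(✓)  -11-01(✓)  0--101(✓)  0-1-01(✓)  0-11-1  00--01(✓)  00--10(✓)  00--11(✓)  00-0-1(✓)  00-01-(✓)  00-1-0(✓)  00-1-1(✓)  00-10-(✓)  00-11-(✓)  000--1(✓)  000-1-(✓)  0001--(✓)  001--0(✓)  001--1(✓)  001-0-(✓)  001-1-(✓)  0010--(✓)  0011--(✓)  1--001(✓)  1--101(✓)  1-0-01(✓)  1-1-01(✓)  10--01(✓)  10-0-1(✓)  101--1(✓)  101-0-(✓)  1010--(✓)  11--01(✓)  110-0-  1101--
size-2^3 implicants → ---101  --1-01  -0--01  -0-0-1  -01--1  -01-0-  -010--  00---1  00--1-  00-1--  001---  1---01
Unchecked terms (primes): ---101, --0110, --1-01, --1010, -0--01, -0-0-1, -01--1, -01-0-, -010--, -10000, 0-11-1, 00---1, 00--1-, 00-1--, 001---, 1---01, 11-110, 110-0-, 1101--, 111-10
Minterm coverage:
  m1 ⊆ -0--01,-0-0-1,00---1
  m2 ⊆ 00--1- [E]
  m3 ⊆ -0-0-1,00---1,00--1-
  m4 ⊆ 00-1-- [E]
  m5 ⊆ ---101,-0--01,00---1,00-1--
  m6 ⊆ --0110,00--1-,00-1--
  m7 ⊆ 00---1,00--1-,00-1--
  m9 ⊆ --1-01,-0--01,-0-0-1,-01--1,-01-0-,-010--,00---1,001---
  m10 ⊆ --1010,-010--,00--1-,001---
  m11 ⊆ -0-0-1,-01--1,-010--,00---1,00--1-,001---
  m13 ⊆ ---101,--1-01,-0--01,-01--1,-01-0-,0-11-1,00---1,00-1--,001---
  m14 ⊆ 00--1-,00-1--,001---
  m15 ⊆ -01--1,0-11-1,00---1,00--1-,00-1--,001---
  m16 ⊆ -10000 [E]
  m21 ⊆ ---101 [E]
  m22 ⊆ --0110 [E]
  m25 ⊆ --1-01 [E]
  m26 ⊆ --1010 [E]
  m29 ⊆ ---101,--1-01,0-11-1
  m31 ⊆ 0-11-1 [E]
  m33 ⊆ -0--01,-0-0-1,1---01
  m35 ⊆ -0-0-1 [E]
  m37 ⊆ ---101,-0--01,1---01
  m38 ⊆ --0110 [E]
  m40 ⊆ -01-0-,-010--
  m41 ⊆ --1-01,-0--01,-0-0-1,-01--1,-01-0-,-010--,1---01
  m42 ⊆ --1010,-010--
  m43 ⊆ -0-0-1,-01--1,-010--
  m44 ⊆ -01-0- [E]
  m45 ⊆ ---101,--1-01,-0--01,-01--1,-01-0-,1---01
  m47 ⊆ -01--1 [E]
  m48 ⊆ -10000,110-0-
  m49 ⊆ 1---01,110-0-
  m53 ⊆ ---101,1---01,110-0-,1101--
  m54 ⊆ --0110,11-110,1101--
  m55 ⊆ 1101-- [E]
  m57 ⊆ --1-01,1---01
  m58 ⊆ --1010,111-10
  m61 ⊆ ---101,--1-01,1---01
  m62 ⊆ 11-110,111-10
E = {---101, --0110, --1-01, --1010, -0-0-1, -01--1, -01-0-, -10000, 0-11-1, 00--1-, 00-1--, 1101--}

12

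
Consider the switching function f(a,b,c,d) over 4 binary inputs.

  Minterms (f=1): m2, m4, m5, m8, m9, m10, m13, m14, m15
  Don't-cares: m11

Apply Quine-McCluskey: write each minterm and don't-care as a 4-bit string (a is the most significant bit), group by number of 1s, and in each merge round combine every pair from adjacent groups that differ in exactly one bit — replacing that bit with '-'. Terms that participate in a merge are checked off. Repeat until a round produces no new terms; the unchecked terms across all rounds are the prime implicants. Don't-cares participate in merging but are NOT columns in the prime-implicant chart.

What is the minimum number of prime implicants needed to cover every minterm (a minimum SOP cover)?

[col 0] 0010*, 0100*, 0101*, 1000*, 1001*, 1010*, 1011*, 1101*, 1110*, 1111*
[col 1] -010, -101, 010-, 1-01*, 1-10*, 1-11*, 10-0*, 10-1*, 100-*, 101-*, 11-1*, 111-*
[col 2] 1--1, 1-1-, 10--
Prime implicants: -010, -101, 010-, 1--1, 1-1-, 10--
PI chart (minterm → PIs covering it):
  2 | -010  (sole → essential)
  4 | 010-  (sole → essential)
  5 | -101,010-
  8 | 10--  (sole → essential)
  9 | 1--1,10--
  10 | -010,1-1-,10--
  13 | -101,1--1
  14 | 1-1-  (sole → essential)
  15 | 1--1,1-1-
Essential prime implicants: -010, 010-, 1-1-, 10--
Petrick residual → -101
Minimum SOP uses 5 PIs: b'cd' + bc'd + a'bc' + ac + ab'

5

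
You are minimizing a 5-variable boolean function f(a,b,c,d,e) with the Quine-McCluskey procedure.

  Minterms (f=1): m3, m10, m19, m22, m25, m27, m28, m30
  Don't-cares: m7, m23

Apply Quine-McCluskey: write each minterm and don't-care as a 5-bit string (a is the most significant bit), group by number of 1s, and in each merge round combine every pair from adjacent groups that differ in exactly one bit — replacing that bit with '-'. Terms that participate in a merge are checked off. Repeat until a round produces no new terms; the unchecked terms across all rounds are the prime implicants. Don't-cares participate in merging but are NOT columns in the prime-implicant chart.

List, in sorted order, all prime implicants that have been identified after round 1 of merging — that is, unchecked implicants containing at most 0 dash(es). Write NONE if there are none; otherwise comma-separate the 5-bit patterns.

01010

size-2^0 implicants → 00011(✓)  00111(✓)  01010  10011(✓)  10110(✓)  10111(✓)  11001(✓)  11011(✓)  11100(✓)  11110(✓)
size-2^1 implicants → -0011(✓)  -0111(✓)  00-11(✓)  1-011  1-110  10-11(✓)  1011-  110-1  111-0
size-2^2 implicants → -0-11
Unchecked terms (primes): -0-11, 01010, 1-011, 1-110, 1011-, 110-1, 111-0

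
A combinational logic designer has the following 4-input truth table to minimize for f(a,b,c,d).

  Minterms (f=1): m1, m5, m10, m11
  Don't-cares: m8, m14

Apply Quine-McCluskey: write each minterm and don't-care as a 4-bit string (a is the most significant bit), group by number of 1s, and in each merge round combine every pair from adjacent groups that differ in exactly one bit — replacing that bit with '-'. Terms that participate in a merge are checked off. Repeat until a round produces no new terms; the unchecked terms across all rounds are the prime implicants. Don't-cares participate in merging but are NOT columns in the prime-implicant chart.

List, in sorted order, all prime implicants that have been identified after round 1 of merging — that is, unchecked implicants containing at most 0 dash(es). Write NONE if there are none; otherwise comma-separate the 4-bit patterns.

size-2^0 implicants → 0001(✓)  0101(✓)  1000(✓)  1010(✓)  1011(✓)  1110(✓)
size-2^1 implicants → 0-01  1-10  10-0  101-
Unchecked terms (primes): 0-01, 1-10, 10-0, 101-

NONE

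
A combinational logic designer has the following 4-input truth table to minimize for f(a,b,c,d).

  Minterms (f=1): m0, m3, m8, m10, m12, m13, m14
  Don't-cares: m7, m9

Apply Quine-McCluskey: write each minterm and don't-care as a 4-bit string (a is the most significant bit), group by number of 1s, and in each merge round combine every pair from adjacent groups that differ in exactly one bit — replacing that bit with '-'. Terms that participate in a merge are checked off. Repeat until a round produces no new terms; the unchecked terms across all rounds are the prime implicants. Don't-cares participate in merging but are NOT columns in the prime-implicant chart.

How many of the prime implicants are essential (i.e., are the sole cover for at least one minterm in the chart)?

[col 0] 0000*, 0011*, 0111*, 1000*, 1001*, 1010*, 1100*, 1101*, 1110*
[col 1] -000, 0-11, 1-00*, 1-01*, 1-10*, 10-0*, 100-*, 11-0*, 110-*
[col 2] 1--0, 1-0-
Prime implicants: -000, 0-11, 1--0, 1-0-
PI chart (minterm → PIs covering it):
  0 | -000  (sole → essential)
  3 | 0-11  (sole → essential)
  8 | -000,1--0,1-0-
  10 | 1--0  (sole → essential)
  12 | 1--0,1-0-
  13 | 1-0-  (sole → essential)
  14 | 1--0  (sole → essential)
Essential prime implicants: -000, 0-11, 1--0, 1-0-

4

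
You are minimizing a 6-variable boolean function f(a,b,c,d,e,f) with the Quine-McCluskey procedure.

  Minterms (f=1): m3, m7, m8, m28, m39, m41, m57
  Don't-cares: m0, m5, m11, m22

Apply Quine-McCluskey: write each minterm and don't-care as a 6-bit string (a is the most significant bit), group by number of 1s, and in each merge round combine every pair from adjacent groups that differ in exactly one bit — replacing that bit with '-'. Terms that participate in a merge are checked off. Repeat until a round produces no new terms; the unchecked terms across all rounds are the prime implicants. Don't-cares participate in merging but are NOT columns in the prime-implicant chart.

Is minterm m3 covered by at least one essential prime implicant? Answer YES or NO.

NO

Round 0: 000000✓ 000011✓ 000101✓ 000111✓ 001000✓ 001011✓ 010110 011100 100111✓ 101001✓ 111001✓
Round 1: -00111 00-000 00-011 000-11 0001-1 1-1001
PIs = {-00111, 00-000, 00-011, 000-11, 0001-1, 010110, 011100, 1-1001}
Coverage chart:
  m3: 00-011,000-11
  m7: -00111,000-11,0001-1
  m8: 00-000 ←essential
  m28: 011100 ←essential
  m39: -00111 ←essential
  m41: 1-1001 ←essential
  m57: 1-1001 ←essential
Essential: -00111, 00-000, 011100, 1-1001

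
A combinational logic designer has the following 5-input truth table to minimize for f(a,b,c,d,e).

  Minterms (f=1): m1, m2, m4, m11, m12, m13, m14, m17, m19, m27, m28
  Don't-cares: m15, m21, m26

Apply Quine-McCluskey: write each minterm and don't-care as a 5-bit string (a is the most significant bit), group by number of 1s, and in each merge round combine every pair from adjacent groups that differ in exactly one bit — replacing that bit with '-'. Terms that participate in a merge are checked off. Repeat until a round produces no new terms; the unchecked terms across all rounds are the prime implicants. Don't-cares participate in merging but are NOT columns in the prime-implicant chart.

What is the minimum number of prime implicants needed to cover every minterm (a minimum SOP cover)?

7

Round 0: 00001✓ 00010 00100✓ 01011✓ 01100✓ 01101✓ 01110✓ 01111✓ 10001✓ 10011✓ 10101✓ 11010✓ 11011✓ 11100✓
Round 1: -0001 -1011 -1100 0-100 01-11 011-0✓ 011-1✓ 0110-✓ 0111-✓ 1-011 10-01 100-1 1101-
Round 2: 011--
PIs = {-0001, -1011, -1100, 0-100, 00010, 01-11, 011--, 1-011, 10-01, 100-1, 1101-}
Coverage chart:
  m1: -0001 ←essential
  m2: 00010 ←essential
  m4: 0-100 ←essential
  m11: -1011,01-11
  m12: -1100,0-100,011--
  m13: 011-- ←essential
  m14: 011-- ←essential
  m17: -0001,10-01,100-1
  m19: 1-011,100-1
  m27: -1011,1-011,1101-
  m28: -1100 ←essential
Essential: -0001, -1100, 0-100, 00010, 011--
Petrick residual → -1011, 1-011
Min cover (7 terms): b'c'd'e + bc'de + bcd'e' + a'cd'e' + a'b'c'de' + a'bc + ac'de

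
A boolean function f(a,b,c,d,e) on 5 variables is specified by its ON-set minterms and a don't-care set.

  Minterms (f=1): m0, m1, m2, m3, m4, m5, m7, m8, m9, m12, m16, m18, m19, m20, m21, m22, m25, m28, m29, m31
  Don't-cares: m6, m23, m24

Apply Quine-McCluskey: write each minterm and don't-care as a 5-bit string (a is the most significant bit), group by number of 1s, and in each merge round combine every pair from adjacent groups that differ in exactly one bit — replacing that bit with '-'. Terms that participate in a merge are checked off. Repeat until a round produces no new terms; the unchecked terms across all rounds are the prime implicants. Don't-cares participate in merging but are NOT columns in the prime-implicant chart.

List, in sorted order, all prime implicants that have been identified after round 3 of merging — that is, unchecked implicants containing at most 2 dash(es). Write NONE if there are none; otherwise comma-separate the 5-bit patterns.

[col 0] 00000*, 00001*, 00010*, 00011*, 00100*, 00101*, 00110*, 00111*, 01000*, 01001*, 01100*, 10000*, 10010*, 10011*, 10100*, 10101*, 10110*, 10111*, 11000*, 11001*, 11100*, 11101*, 11111*
[col 1] -0000*, -0010*, -0011*, -0100*, -0101*, -0110*, -0111*, -1000*, -1001*, -1100*, 0-000*, 0-001*, 0-100*, 00-00*, 00-01*, 00-10*, 00-11*, 000-0*, 000-1*, 0000-*, 0001-*, 001-0*, 001-1*, 0010-*, 0011-*, 01-00*, 0100-*, 1-000*, 1-100*, 1-101*, 1-111*, 10-00*, 10-10*, 10-11*, 100-0*, 1001-*, 101-0*, 101-1*, 1010-*, 1011-*, 11-00*, 11-01*, 1100-*, 111-1*, 1110-*
[col 2] --000*, --100*, -0-00*, -0-10*, -0-11*, -00-0*, -001-*, -01-0*, -01-1*, -010-*, -011-*, -1-00*, -100-, 0--00*, 0-00-, 00--0*, 00--1*, 00-0-*, 00-1-*, 000--*, 001--*, 1--00*, 1-1-1, 1-10-, 10--0*, 10-1-*, 101--*, 11-0-
[col 3] ---00, -0--0, -0-1-, -01--, 00---
Prime implicants: ---00, -0--0, -0-1-, -01--, -100-, 0-00-, 00---, 1-1-1, 1-10-, 11-0-

-100-, 0-00-, 1-1-1, 1-10-, 11-0-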